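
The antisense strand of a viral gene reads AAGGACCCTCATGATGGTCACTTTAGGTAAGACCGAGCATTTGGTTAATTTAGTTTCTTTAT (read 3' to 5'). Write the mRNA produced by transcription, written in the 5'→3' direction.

Reading the template 3'→5' as shown, RNA polymerase pairs each base (A→U, T→A, G↔C) to build mRNA 5'→3' directly.

5'-UUCCUGGGAGUACUACCAGUGAAAUCCAUUCUGGCUCGUAAACCAAUUAAAUCAAAGAAAUA-3'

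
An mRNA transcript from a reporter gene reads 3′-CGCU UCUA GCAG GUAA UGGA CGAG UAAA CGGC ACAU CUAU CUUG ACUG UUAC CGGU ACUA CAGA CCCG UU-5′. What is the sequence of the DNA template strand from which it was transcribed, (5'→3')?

Written 5'→3' the mRNA is UUGCCCAGACAUCAUGGCCAUUGUCAGUUCUAUCUACACGGCAAAUGAGCAGGUAAUGGACGAUCUUCGC, so the coding DNA strand is TTGCCCAGACATCATGGCCATTGTCAGTTCTATCTACACGGCAAATGAGCAGGTAATGGACGATCTTCGC. The template is its reverse complement.

5'-GCGAAGATCGTCCATTACCTGCTCATTTGCCGTGTAGATAGAACTGACAATGGCCATGATGTCTGGGCAA-3'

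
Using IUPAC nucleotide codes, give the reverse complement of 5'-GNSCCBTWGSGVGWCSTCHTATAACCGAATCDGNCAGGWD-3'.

Standard pairs A↔T, G↔C; ambiguity codes pair W↔W, S↔S, B↔V, D↔H, N↔N. Complement (CNSGGVAWCSCBCWGSAGDATATTGGCTTAGHCNGTCCWH), then reverse for 5'→3'.

5'-HWCCTGNCHGATTCGGTTATADGASGWCBCSCWAVGGSNC-3'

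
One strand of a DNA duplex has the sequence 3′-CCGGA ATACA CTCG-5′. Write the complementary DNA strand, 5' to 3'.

5'-GGCCTTATGTGAGC-3'

The strand is given 3'→5', so its complement runs 5'→3' in the same left-to-right order: pair each base A↔T, G↔C.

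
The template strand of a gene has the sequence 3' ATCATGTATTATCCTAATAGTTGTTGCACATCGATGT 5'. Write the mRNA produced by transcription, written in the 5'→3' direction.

Reading the template 3'→5' as shown, RNA polymerase pairs each base (A→U, T→A, G↔C) to build mRNA 5'→3' directly.

5'-UAGUACAUAAUAGGAUUAUCAACAACGUGUAGCUACA-3'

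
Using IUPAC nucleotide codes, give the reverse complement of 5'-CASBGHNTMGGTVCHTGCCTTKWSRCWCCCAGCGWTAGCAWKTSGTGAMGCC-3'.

Standard pairs A↔T, G↔C; ambiguity codes pair R↔Y, M↔K, W↔W, S↔S, B↔V, H↔D, N↔N. Complement (GTSVCDNAKCCABGDACGGAAMWSYGWGGGTCGCWATCGTWMASCACTKCGG), then reverse for 5'→3'.

5′-GGCKTCACSAMWTGCTAWCGCTGGGWGYSWMAAGGCADGBACCKANDCVSTG-3′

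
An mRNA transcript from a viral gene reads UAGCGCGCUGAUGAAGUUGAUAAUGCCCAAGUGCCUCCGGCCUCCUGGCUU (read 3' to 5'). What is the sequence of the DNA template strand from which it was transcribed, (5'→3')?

5'-ATCGCGCGACTACTTCAACTATTACGGGTTCACGGAGGCCGGAGGACCGAA-3'

Written 5'→3' the mRNA is UUCGGUCCUCCGGCCUCCGUGAACCCGUAAUAGUUGAAGUAGUCGCGCGAU, so the coding DNA strand is TTCGGTCCTCCGGCCTCCGTGAACCCGTAATAGTTGAAGTAGTCGCGCGAT. The template is its reverse complement.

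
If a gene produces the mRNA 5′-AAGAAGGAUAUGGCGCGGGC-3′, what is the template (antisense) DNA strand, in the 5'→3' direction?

Replace U with T to get the coding DNA strand: AAGAAGGATATGGCGCGGGC. The template strand is its reverse complement (complement TTCTTCCTATACCGCGCCCG, then reverse).

5'-GCCCGCGCCATATCCTTCTT-3'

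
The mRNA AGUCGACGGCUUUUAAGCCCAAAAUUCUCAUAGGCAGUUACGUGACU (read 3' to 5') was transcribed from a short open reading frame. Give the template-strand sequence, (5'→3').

Written 5'→3' the mRNA is UCAGUGCAUUGACGGAUACUCUUAAAACCCGAAUUUUCGGCAGCUGA, so the coding DNA strand is TCAGTGCATTGACGGATACTCTTAAAACCCGAATTTTCGGCAGCTGA. The template is its reverse complement.

5'-TCAGCTGCCGAAAATTCGGGTTTTAAGAGTATCCGTCAATGCACTGA-3'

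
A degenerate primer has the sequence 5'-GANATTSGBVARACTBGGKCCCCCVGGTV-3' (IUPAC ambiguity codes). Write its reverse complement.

5'-BACCBGGGGGMCCVAGTYTBVCSAATNTC-3'

Standard pairs A↔T, G↔C; ambiguity codes pair R↔Y, K↔M, S↔S, B↔V, N↔N. Complement (CTNTAASCVBTYTGAVCCMGGGGGBCCAB), then reverse for 5'→3'.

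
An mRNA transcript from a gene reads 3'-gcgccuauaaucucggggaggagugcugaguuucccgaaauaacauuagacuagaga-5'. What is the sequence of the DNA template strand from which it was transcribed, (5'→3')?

Written 5'→3' the mRNA is AGAGAUCAGAUUACAAUAAAGCCCUUUGAGUCGUGAGGAGGGGCUCUAAUAUCCGCG, so the coding DNA strand is AGAGATCAGATTACAATAAAGCCCTTTGAGTCGTGAGGAGGGGCTCTAATATCCGCG. The template is its reverse complement.

5'-CGCGGATATTAGAGCCCCTCCTCACGACTCAAAGGGCTTTATTGTAATCTGATCTCT-3'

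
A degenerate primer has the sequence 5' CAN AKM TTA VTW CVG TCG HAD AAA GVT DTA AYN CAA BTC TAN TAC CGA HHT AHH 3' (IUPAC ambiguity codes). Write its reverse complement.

5'-DDTADDTCGGTANTAGAVTTGNRTTAHABCTTTHTDCGACBGWABTAAKMTNTG-3'

Standard pairs A↔T, G↔C; ambiguity codes pair Y↔R, M↔K, W↔W, B↔V, D↔H, N↔N. Complement (GTNTMKAATBAWGBCAGCDTHTTTCBAHATTRNGTTVAGATNATGGCTDDATDD), then reverse for 5'→3'.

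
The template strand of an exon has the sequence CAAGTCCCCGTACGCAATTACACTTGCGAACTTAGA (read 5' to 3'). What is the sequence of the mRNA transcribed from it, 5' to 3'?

5'-UCUAAGUUCGCAAGUGUAAUUGCGUACGGGGACUUG-3'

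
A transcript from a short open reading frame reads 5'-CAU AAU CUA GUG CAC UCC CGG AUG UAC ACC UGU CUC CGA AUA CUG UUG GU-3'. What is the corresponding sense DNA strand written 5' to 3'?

The coding DNA strand has the same 5'→3' sequence as the mRNA with U replaced by T.

5'-CATAATCTAGTGCACTCCCGGATGTACACCTGTCTCCGAATACTGTTGGT-3'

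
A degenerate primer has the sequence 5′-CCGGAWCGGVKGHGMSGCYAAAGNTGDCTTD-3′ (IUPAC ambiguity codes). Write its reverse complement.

5′-HAAGHCANCTTTRGCSKCDCMBCCGWTCCGG-3′

Standard pairs A↔T, G↔C; ambiguity codes pair Y↔R, M↔K, W↔W, S↔S, D↔H, V↔B, N↔N. Complement (GGCCTWGCCBMCDCKSCGRTTTCNACHGAAH), then reverse for 5'→3'.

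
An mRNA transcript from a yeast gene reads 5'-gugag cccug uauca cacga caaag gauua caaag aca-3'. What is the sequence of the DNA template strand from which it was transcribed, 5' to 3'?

Replace U with T to get the coding DNA strand: GTGAGCCCTGTATCACACGACAAAGGATTACAAAGACA. The template strand is its reverse complement (complement CACTCGGGACATAGTGTGCTGTTTCCTAATGTTTCTGT, then reverse).

5'-TGTCTTTGTAATCCTTTGTCGTGTGATACAGGGCTCAC-3'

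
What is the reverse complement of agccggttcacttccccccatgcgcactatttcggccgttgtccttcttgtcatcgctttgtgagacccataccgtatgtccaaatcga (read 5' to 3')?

5'-TCGATTTGGACATACGGTATGGGTCTCACAAAGCGATGACAAGAAGGACAACGGCCGAAATAGTGCGCATGGGGGGAAGTGAACCGGCT-3'

Reading the sequence 3'→5' and pairing each base (A↔T, G↔C) gives the reverse complement directly.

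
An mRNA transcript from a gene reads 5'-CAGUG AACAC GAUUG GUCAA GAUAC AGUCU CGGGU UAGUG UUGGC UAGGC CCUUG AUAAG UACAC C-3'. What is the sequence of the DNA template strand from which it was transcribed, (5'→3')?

5'-GGTGTACTTATCAAGGGCCTAGCCAACACTAACCCGAGACTGTATCTTGACCAATCGTGTTCACTG-3'

Replace U with T to get the coding DNA strand: CAGTGAACACGATTGGTCAAGATACAGTCTCGGGTTAGTGTTGGCTAGGCCCTTGATAAGTACACC. The template strand is its reverse complement (complement GTCACTTGTGCTAACCAGTTCTATGTCAGAGCCCAATCACAACCGATCCGGGAACTATTCATGTGG, then reverse).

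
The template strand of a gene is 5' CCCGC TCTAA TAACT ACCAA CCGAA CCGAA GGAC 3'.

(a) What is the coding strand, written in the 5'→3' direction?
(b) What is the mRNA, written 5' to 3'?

(a) The coding strand is the reverse complement of the template: complement GGGCGAGATTATTGATGGTTGGCTTGGCTTCCTG, then reverse.
(b) mRNA has the coding-strand sequence with T→U.

(a) 5'-GTCCTTCGGTTCGGTTGGTAGTTATTAGAGCGGG-3'
(b) 5′-GUCCUUCGGUUCGGUUGGUAGUUAUUAGAGCGGG-3′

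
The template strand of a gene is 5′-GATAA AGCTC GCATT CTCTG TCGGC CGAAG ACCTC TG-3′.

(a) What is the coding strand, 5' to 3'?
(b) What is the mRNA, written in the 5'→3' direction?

(a) 5'-CAGAGGTCTTCGGCCGACAGAGAATGCGAGCTTTATC-3'
(b) 5′-CAGAGGUCUUCGGCCGACAGAGAAUGCGAGCUUUAUC-3′

(a) The coding strand is the reverse complement of the template: complement CTATTTCGAGCGTAAGAGACAGCCGGCTTCTGGAGAC, then reverse.
(b) mRNA has the coding-strand sequence with T→U.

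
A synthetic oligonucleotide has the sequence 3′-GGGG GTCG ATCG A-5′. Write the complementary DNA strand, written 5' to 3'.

5′-CCCCCAGCTAGCT-3′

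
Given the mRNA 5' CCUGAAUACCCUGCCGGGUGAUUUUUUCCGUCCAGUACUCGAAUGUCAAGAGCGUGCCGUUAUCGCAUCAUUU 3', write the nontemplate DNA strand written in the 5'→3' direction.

5'-CCTGAATACCCTGCCGGGTGATTTTTTCCGTCCAGTACTCGAATGTCAAGAGCGTGCCGTTATCGCATCATTT-3'

The coding DNA strand has the same 5'→3' sequence as the mRNA with U replaced by T.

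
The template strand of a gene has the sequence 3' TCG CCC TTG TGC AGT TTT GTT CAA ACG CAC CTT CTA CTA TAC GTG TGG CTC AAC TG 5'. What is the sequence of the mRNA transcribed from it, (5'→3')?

Reading the template 3'→5' as shown, RNA polymerase pairs each base (A→U, T→A, G↔C) to build mRNA 5'→3' directly.

5'-AGCGGGAACACGUCAAAACAAGUUUGCGUGGAAGAUGAUAUGCACACCGAGUUGAC-3'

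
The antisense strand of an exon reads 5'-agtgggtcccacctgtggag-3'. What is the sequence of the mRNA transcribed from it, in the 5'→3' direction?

The mRNA has the sequence of the coding strand (reverse complement of the template) with T→U. Reverse complement of AGTGGGTCCCACCTGTGGAG is CTCCACAGGTGGGACCCACT; then T→U.

5'-CUCCACAGGUGGGACCCACU-3'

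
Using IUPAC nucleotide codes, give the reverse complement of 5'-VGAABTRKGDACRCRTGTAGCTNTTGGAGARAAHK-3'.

Standard pairs A↔T, G↔C; ambiguity codes pair R↔Y, K↔M, B↔V, D↔H, N↔N. Complement (BCTTVAYMCHTGYGYACATCGANAACCTCTYTTDM), then reverse for 5'→3'.

5'-MDTTYTCTCCAANAGCTACAYGYGTHCMYAVTTCB-3'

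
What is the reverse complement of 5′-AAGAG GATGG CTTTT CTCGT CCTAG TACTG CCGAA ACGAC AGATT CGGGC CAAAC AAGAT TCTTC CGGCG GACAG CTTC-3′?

Complement each base (A↔T, G↔C): TTCTCCTACCGAAAAGAGCAGGATCATGACGGCTTTGCTGTCTAAGCCCGGTTTGTTCTAAGAAGGCCGCCTGTCGAAG. Then reverse.

5'-GAAGCTGTCCGCCGGAAGAATCTTGTTTGGCCCGAATCTGTCGTTTCGGCAGTACTAGGACGAGAAAAGCCATCCTCTT-3'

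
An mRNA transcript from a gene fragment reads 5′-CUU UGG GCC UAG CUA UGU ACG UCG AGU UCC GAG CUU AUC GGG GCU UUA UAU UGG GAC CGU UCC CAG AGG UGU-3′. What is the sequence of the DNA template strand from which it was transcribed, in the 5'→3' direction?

Replace U with T to get the coding DNA strand: CTTTGGGCCTAGCTATGTACGTCGAGTTCCGAGCTTATCGGGGCTTTATATTGGGACCGTTCCCAGAGGTGT. The template strand is its reverse complement (complement GAAACCCGGATCGATACATGCAGCTCAAGGCTCGAATAGCCCCGAAATATAACCCTGGCAAGGGTCTCCACA, then reverse).

5'-ACACCTCTGGGAACGGTCCCAATATAAAGCCCCGATAAGCTCGGAACTCGACGTACATAGCTAGGCCCAAAG-3'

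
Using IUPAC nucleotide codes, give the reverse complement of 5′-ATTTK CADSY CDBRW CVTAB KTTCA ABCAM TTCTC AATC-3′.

5'-GATTGAGAAKTGVTTGAAMVTABGWYVHGRSHTGMAAAT-3'

Standard pairs A↔T, G↔C; ambiguity codes pair R↔Y, M↔K, W↔W, S↔S, B↔V, D↔H. Complement (TAAAMGTHSRGHVYWGBATVMAAGTTVGTKAAGAGTTAG), then reverse for 5'→3'.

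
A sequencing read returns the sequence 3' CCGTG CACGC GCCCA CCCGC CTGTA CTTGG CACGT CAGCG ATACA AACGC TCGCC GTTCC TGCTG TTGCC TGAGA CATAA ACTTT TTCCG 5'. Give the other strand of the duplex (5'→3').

The strand is given 3'→5', so its complement runs 5'→3' in the same left-to-right order: pair each base A↔T, G↔C.

5′-GGCACGTGCGCGGGTGGGCGGACATGAACCGTGCAGTCGCTATGTTTGCGAGCGGCAAGGACGACAACGGACTCTGTATTTGAAAAAGGC-3′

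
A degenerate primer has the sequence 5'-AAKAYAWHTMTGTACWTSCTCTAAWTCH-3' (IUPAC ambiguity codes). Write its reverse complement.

Standard pairs A↔T, G↔C; ambiguity codes pair Y↔R, M↔K, W↔W, S↔S, H↔D. Complement (TTMTRTWDAKACATGWASGAGATTWAGD), then reverse for 5'→3'.

5'-DGAWTTAGAGSAWGTACAKADWTRTMTT-3'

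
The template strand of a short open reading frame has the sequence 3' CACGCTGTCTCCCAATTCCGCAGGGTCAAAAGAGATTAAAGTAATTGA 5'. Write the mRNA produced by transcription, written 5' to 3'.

Reading the template 3'→5' as shown, RNA polymerase pairs each base (A→U, T→A, G↔C) to build mRNA 5'→3' directly.

5'-GUGCGACAGAGGGUUAAGGCGUCCCAGUUUUCUCUAAUUUCAUUAACU-3'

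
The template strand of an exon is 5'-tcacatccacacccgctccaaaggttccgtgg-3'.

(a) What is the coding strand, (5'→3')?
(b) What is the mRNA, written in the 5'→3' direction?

(a) 5′-CCACGGAACCTTTGGAGCGGGTGTGGATGTGA-3′
(b) 5'-CCACGGAACCUUUGGAGCGGGUGUGGAUGUGA-3'

(a) The coding strand is the reverse complement of the template: complement AGTGTAGGTGTGGGCGAGGTTTCCAAGGCACC, then reverse.
(b) mRNA has the coding-strand sequence with T→U.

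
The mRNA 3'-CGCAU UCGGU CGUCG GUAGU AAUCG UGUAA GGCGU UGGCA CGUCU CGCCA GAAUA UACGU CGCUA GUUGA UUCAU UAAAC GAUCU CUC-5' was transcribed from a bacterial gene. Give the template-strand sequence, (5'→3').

5'-GCGTAAGCCAGCAGCCATCATTAGCACATTCCGCAACCGTGCAGAGCGGTCTTATATGCAGCGATCAACTAAGTAATTTGCTAGAGAG-3'

Written 5'→3' the mRNA is CUCUCUAGCAAAUUACUUAGUUGAUCGCUGCAUAUAAGACCGCUCUGCACGGUUGCGGAAUGUGCUAAUGAUGGCUGCUGGCUUACGC, so the coding DNA strand is CTCTCTAGCAAATTACTTAGTTGATCGCTGCATATAAGACCGCTCTGCACGGTTGCGGAATGTGCTAATGATGGCTGCTGGCTTACGC. The template is its reverse complement.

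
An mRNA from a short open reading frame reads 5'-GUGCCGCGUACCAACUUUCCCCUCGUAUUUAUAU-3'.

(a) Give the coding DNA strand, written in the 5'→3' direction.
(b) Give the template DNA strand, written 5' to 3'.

(a) 5′-GTGCCGCGTACCAACTTTCCCCTCGTATTTATAT-3′
(b) 5'-ATATAAATACGAGGGGAAAGTTGGTACGCGGCAC-3'

(a) The coding strand matches the mRNA with U→T.
(b) The template strand is the reverse complement of the coding strand.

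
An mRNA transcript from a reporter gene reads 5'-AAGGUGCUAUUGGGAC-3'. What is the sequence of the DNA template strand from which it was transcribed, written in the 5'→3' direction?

Replace U with T to get the coding DNA strand: AAGGTGCTATTGGGAC. The template strand is its reverse complement (complement TTCCACGATAACCCTG, then reverse).

5'-GTCCCAATAGCACCTT-3'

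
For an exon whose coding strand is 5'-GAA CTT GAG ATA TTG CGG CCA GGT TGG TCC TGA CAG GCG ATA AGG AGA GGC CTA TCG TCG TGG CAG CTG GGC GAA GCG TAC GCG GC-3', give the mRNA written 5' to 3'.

The mRNA is synthesized from the template strand, so it matches the coding strand with T replaced by U.

5'-GAACUUGAGAUAUUGCGGCCAGGUUGGUCCUGACAGGCGAUAAGGAGAGGCCUAUCGUCGUGGCAGCUGGGCGAAGCGUACGCGGC-3'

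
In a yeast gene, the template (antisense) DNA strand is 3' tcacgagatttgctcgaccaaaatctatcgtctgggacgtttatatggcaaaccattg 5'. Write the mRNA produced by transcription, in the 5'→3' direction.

Reading the template 3'→5' as shown, RNA polymerase pairs each base (A→U, T→A, G↔C) to build mRNA 5'→3' directly.

5'-AGUGCUCUAAACGAGCUGGUUUUAGAUAGCAGACCCUGCAAAUAUACCGUUUGGUAAC-3'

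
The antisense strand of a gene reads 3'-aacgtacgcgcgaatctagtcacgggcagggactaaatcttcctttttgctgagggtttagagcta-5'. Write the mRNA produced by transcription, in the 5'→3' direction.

Reading the template 3'→5' as shown, RNA polymerase pairs each base (A→U, T→A, G↔C) to build mRNA 5'→3' directly.

5'-UUGCAUGCGCGCUUAGAUCAGUGCCCGUCCCUGAUUUAGAAGGAAAAACGACUCCCAAAUCUCGAU-3'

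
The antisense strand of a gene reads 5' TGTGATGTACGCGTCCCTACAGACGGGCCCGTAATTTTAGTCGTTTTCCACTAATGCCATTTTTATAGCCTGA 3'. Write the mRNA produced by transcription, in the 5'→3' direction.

5'-UCAGGCUAUAAAAAUGGCAUUAGUGGAAAACGACUAAAAUUACGGGCCCGUCUGUAGGGACGCGUACAUCACA-3'

RNA polymerase reads the template 3'→5' and synthesizes mRNA 5'→3' by base-pairing (A→U, T→A, G↔C). The complement of the template is ACACTACATGCGCAGGGATGTCTGCCCGGGCATTAAAATCAGCAAAAGGTGATTACGGTAAAAATATCGGACT; antiparallel, so 5'→3' the coding strand is TCAGGCTATAAAAATGGCATTAGTGGAAAACGACTAAAATTACGGGCCCGTCTGTAGGGACGCGTACATCACA. Replace T with U for the mRNA.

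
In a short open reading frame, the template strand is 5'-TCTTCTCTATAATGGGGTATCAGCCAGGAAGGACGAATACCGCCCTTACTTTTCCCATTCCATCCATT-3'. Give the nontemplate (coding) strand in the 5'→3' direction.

5'-AATGGATGGAATGGGAAAAGTAAGGGCGGTATTCGTCCTTCCTGGCTGATACCCCATTATAGAGAAGA-3'

The coding strand is complementary and antiparallel to the template: take the complement (A↔T, G↔C) and reverse.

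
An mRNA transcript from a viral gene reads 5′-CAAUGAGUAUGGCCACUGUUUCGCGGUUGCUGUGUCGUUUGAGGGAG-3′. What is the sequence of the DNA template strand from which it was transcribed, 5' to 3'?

Replace U with T to get the coding DNA strand: CAATGAGTATGGCCACTGTTTCGCGGTTGCTGTGTCGTTTGAGGGAG. The template strand is its reverse complement (complement GTTACTCATACCGGTGACAAAGCGCCAACGACACAGCAAACTCCCTC, then reverse).

5'-CTCCCTCAAACGACACAGCAACCGCGAAACAGTGGCCATACTCATTG-3'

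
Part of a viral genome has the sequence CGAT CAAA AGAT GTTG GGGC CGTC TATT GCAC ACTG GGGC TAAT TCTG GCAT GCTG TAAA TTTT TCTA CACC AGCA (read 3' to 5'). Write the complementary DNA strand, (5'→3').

The strand is given 3'→5', so its complement runs 5'→3' in the same left-to-right order: pair each base A↔T, G↔C.

5'-GCTAGTTTTCTACAACCCCGGCAGATAACGTGTGACCCCGATTAAGACCGTACGACATTTAAAAAGATGTGGTCGT-3'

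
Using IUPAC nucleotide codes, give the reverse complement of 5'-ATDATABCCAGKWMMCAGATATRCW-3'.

5'-WGYATATCTGKKWMCTGGVTATHAT-3'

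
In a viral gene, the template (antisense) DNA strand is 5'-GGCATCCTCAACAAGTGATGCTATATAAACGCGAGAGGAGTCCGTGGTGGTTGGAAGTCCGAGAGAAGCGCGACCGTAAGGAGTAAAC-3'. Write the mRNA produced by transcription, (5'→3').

5'-GUUUACUCCUUACGGUCGCGCUUCUCUCGGACUUCCAACCACCACGGACUCCUCUCGCGUUUAUAUAGCAUCACUUGUUGAGGAUGCC-3'

RNA polymerase reads the template 3'→5' and synthesizes mRNA 5'→3' by base-pairing (A→U, T→A, G↔C). The complement of the template is CCGTAGGAGTTGTTCACTACGATATATTTGCGCTCTCCTCAGGCACCACCAACCTTCAGGCTCTCTTCGCGCTGGCATTCCTCATTTG; antiparallel, so 5'→3' the coding strand is GTTTACTCCTTACGGTCGCGCTTCTCTCGGACTTCCAACCACCACGGACTCCTCTCGCGTTTATATAGCATCACTTGTTGAGGATGCC. Replace T with U for the mRNA.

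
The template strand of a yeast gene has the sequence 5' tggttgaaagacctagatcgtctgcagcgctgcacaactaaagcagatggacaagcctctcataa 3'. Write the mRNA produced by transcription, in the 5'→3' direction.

5′-UUAUGAGAGGCUUGUCCAUCUGCUUUAGUUGUGCAGCGCUGCAGACGAUCUAGGUCUUUCAACCA-3′

The mRNA has the sequence of the coding strand (reverse complement of the template) with T→U. Reverse complement of TGGTTGAAAGACCTAGATCGTCTGCAGCGCTGCACAACTAAAGCAGATGGACAAGCCTCTCATAA is TTATGAGAGGCTTGTCCATCTGCTTTAGTTGTGCAGCGCTGCAGACGATCTAGGTCTTTCAACCA; then T→U.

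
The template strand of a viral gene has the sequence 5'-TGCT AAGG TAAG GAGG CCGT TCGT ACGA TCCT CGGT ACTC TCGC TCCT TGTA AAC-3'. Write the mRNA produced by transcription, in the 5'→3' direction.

5'-GUUUACAAGGAGCGAGAGUACCGAGGAUCGUACGAACGGCCUCCUUACCUUAGCA-3'

The mRNA has the sequence of the coding strand (reverse complement of the template) with T→U. Reverse complement of TGCTAAGGTAAGGAGGCCGTTCGTACGATCCTCGGTACTCTCGCTCCTTGTAAAC is GTTTACAAGGAGCGAGAGTACCGAGGATCGTACGAACGGCCTCCTTACCTTAGCA; then T→U.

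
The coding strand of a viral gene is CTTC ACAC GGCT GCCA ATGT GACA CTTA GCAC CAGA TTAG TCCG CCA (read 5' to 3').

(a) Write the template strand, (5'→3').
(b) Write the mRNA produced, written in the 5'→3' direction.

(a) 5'-TGGCGGACTAATCTGGTGCTAAGTGTCACATTGGCAGCCGTGTGAAG-3'
(b) 5'-CUUCACACGGCUGCCAAUGUGACACUUAGCACCAGAUUAGUCCGCCA-3'

(a) The template strand is the reverse complement of the coding strand: complement GAAGTGTGCCGACGGTTACACTGTGAATCGTGGTCTAATCAGGCGGT, then reverse.
(b) mRNA matches the coding strand with T→U.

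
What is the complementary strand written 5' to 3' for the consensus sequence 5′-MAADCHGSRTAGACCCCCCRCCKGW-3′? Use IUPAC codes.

5'-WCMGGYGGGGGGTCTAYSCDGHTTK-3'

Standard pairs A↔T, G↔C; ambiguity codes pair R↔Y, M↔K, W↔W, S↔S, D↔H. Complement (KTTHGDCSYATCTGGGGGGYGGMCW), then reverse for 5'→3'.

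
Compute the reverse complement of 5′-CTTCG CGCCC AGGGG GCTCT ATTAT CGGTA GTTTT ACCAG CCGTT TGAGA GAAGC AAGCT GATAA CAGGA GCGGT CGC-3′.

Reading the sequence 3'→5' and pairing each base (A↔T, G↔C) gives the reverse complement directly.

5'-GCGACCGCTCCTGTTATCAGCTTGCTTCTCTCAAACGGCTGGTAAAACTACCGATAATAGAGCCCCCTGGGCGCGAAG-3'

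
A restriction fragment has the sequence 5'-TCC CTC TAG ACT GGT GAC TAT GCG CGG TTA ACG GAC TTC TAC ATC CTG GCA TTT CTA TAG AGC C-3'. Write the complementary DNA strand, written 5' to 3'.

5'-GGCTCTATAGAAATGCCAGGATGTAGAAGTCCGTTAACCGCGCATAGTCACCAGTCTAGAGGGA-3'

Pairing A↔T and G↔C gives AGGGAGATCTGACCACTGATACGCGCCAATTGCCTGAAGATGTAGGACCGTAAAGATATCTCGG, running 3'→5'. Reverse for the 5'→3' convention.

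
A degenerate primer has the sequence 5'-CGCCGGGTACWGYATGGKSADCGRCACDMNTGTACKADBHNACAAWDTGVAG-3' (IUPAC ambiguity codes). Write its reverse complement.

5'-CTBCAHWTTGTNDVHTMGTACANKHGTGYCGHTSMCCATRCWGTACCCGGCG-3'

Standard pairs A↔T, G↔C; ambiguity codes pair R↔Y, M↔K, W↔W, S↔S, B↔V, D↔H, N↔N. Complement (GCGGCCCATGWCRTACCMSTHGCYGTGHKNACATGMTHVDNTGTTWHACBTC), then reverse for 5'→3'.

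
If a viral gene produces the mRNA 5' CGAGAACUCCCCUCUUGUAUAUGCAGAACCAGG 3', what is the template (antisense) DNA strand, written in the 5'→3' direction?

5′-CCTGGTTCTGCATATACAAGAGGGGAGTTCTCG-3′

Replace U with T to get the coding DNA strand: CGAGAACTCCCCTCTTGTATATGCAGAACCAGG. The template strand is its reverse complement (complement GCTCTTGAGGGGAGAACATATACGTCTTGGTCC, then reverse).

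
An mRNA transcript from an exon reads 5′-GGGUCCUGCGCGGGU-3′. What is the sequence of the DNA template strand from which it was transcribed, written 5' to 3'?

Replace U with T to get the coding DNA strand: GGGTCCTGCGCGGGT. The template strand is its reverse complement (complement CCCAGGACGCGCCCA, then reverse).

5'-ACCCGCGCAGGACCC-3'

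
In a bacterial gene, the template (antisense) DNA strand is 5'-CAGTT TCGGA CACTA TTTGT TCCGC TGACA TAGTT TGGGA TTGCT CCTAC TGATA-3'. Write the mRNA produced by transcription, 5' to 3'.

RNA polymerase reads the template 3'→5' and synthesizes mRNA 5'→3' by base-pairing (A→U, T→A, G↔C). The complement of the template is GTCAAAGCCTGTGATAAACAAGGCGACTGTATCAAACCCTAACGAGGATGACTAT; antiparallel, so 5'→3' the coding strand is TATCAGTAGGAGCAATCCCAAACTATGTCAGCGGAACAAATAGTGTCCGAAACTG. Replace T with U for the mRNA.

5'-UAUCAGUAGGAGCAAUCCCAAACUAUGUCAGCGGAACAAAUAGUGUCCGAAACUG-3'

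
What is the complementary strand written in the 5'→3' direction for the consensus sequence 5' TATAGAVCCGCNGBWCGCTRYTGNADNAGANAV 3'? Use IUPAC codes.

5'-BTNTCTNHTNCARYAGCGWVCNGCGGBTCTATA-3'

Standard pairs A↔T, G↔C; ambiguity codes pair R↔Y, W↔W, B↔V, D↔H, N↔N. Complement (ATATCTBGGCGNCVWGCGAYRACNTHNTCTNTB), then reverse for 5'→3'.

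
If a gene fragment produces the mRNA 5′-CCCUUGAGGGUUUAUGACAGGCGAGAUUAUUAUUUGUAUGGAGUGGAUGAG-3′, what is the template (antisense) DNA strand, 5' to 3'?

Replace U with T to get the coding DNA strand: CCCTTGAGGGTTTATGACAGGCGAGATTATTATTTGTATGGAGTGGATGAG. The template strand is its reverse complement (complement GGGAACTCCCAAATACTGTCCGCTCTAATAATAAACATACCTCACCTACTC, then reverse).

5'-CTCATCCACTCCATACAAATAATAATCTCGCCTGTCATAAACCCTCAAGGG-3'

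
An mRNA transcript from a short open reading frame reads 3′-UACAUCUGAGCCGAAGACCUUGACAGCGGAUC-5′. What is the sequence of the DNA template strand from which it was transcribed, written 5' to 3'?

Written 5'→3' the mRNA is CUAGGCGACAGUUCCAGAAGCCGAGUCUACAU, so the coding DNA strand is CTAGGCGACAGTTCCAGAAGCCGAGTCTACAT. The template is its reverse complement.

5'-ATGTAGACTCGGCTTCTGGAACTGTCGCCTAG-3'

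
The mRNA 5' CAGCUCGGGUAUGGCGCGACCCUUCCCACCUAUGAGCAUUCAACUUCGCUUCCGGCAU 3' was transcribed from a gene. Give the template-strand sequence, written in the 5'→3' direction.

5'-ATGCCGGAAGCGAAGTTGAATGCTCATAGGTGGGAAGGGTCGCGCCATACCCGAGCTG-3'

Replace U with T to get the coding DNA strand: CAGCTCGGGTATGGCGCGACCCTTCCCACCTATGAGCATTCAACTTCGCTTCCGGCAT. The template strand is its reverse complement (complement GTCGAGCCCATACCGCGCTGGGAAGGGTGGATACTCGTAAGTTGAAGCGAAGGCCGTA, then reverse).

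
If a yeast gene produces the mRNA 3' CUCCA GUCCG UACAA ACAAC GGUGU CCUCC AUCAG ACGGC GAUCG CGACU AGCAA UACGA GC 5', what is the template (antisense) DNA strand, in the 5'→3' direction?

5'-GAGGTCAGGCATGTTTGTTGCCACAGGAGGTAGTCTGCCGCTAGCGCTGATCGTTATGCTCG-3'

Written 5'→3' the mRNA is CGAGCAUAACGAUCAGCGCUAGCGGCAGACUACCUCCUGUGGCAACAAACAUGCCUGACCUC, so the coding DNA strand is CGAGCATAACGATCAGCGCTAGCGGCAGACTACCTCCTGTGGCAACAAACATGCCTGACCTC. The template is its reverse complement.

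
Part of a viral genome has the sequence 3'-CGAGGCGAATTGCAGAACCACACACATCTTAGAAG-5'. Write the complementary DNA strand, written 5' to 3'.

5′-GCTCCGCTTAACGTCTTGGTGTGTGTAGAATCTTC-3′

The strand is given 3'→5', so its complement runs 5'→3' in the same left-to-right order: pair each base A↔T, G↔C.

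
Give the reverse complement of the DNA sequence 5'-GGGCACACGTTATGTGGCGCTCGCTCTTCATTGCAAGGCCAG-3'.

5'-CTGGCCTTGCAATGAAGAGCGAGCGCCACATAACGTGTGCCC-3'

Reading the sequence 3'→5' and pairing each base (A↔T, G↔C) gives the reverse complement directly.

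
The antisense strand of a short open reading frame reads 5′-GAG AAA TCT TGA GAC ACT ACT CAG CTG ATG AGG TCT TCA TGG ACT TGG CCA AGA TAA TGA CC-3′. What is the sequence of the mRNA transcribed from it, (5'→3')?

RNA polymerase reads the template 3'→5' and synthesizes mRNA 5'→3' by base-pairing (A→U, T→A, G↔C). The complement of the template is CTCTTTAGAACTCTGTGATGAGTCGACTACTCCAGAAGTACCTGAACCGGTTCTATTACTGG; antiparallel, so 5'→3' the coding strand is GGTCATTATCTTGGCCAAGTCCATGAAGACCTCATCAGCTGAGTAGTGTCTCAAGATTTCTC. Replace T with U for the mRNA.

5'-GGUCAUUAUCUUGGCCAAGUCCAUGAAGACCUCAUCAGCUGAGUAGUGUCUCAAGAUUUCUC-3'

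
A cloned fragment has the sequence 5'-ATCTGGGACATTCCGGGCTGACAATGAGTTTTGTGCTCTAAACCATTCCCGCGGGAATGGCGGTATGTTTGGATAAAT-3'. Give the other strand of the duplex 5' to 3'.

The complement of ATCTGGGACATTCCGGGCTGACAATGAGTTTTGTGCTCTAAACCATTCCCGCGGGAATGGCGGTATGTTTGGATAAAT is TAGACCCTGTAAGGCCCGACTGTTACTCAAAACACGAGATTTGGTAAGGGCGCCCTTACCGCCATACAAACCTATTTA (A↔T, G↔C). DNA strands are antiparallel, so the complementary strand runs 3'→5'; reversing gives the 5'→3' form.

5′-ATTTATCCAAACATACCGCCATTCCCGCGGGAATGGTTTAGAGCACAAAACTCATTGTCAGCCCGGAATGTCCCAGAT-3′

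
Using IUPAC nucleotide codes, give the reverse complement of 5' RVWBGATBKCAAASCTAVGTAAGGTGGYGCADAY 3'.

Standard pairs A↔T, G↔C; ambiguity codes pair R↔Y, K↔M, W↔W, S↔S, B↔V, D↔H. Complement (YBWVCTAVMGTTTSGATBCATTCCACCRCGTHTR), then reverse for 5'→3'.

5'-RTHTGCRCCACCTTACBTAGSTTTGMVATCVWBY-3'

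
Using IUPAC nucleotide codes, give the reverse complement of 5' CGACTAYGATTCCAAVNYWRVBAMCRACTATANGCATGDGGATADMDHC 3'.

5′-GDHKHTATCCHCATGCNTATAGTYGKTVBYWRNBTTGGAATCRTAGTCG-3′

Standard pairs A↔T, G↔C; ambiguity codes pair R↔Y, M↔K, W↔W, B↔V, D↔H, N↔N. Complement (GCTGATRCTAAGGTTBNRWYBVTKGYTGATATNCGTACHCCTATHKHDG), then reverse for 5'→3'.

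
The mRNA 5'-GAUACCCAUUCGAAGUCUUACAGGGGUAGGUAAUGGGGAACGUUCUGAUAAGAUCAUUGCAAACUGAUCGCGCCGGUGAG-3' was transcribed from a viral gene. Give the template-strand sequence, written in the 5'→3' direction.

5'-CTCACCGGCGCGATCAGTTTGCAATGATCTTATCAGAACGTTCCCCATTACCTACCCCTGTAAGACTTCGAATGGGTATC-3'

Replace U with T to get the coding DNA strand: GATACCCATTCGAAGTCTTACAGGGGTAGGTAATGGGGAACGTTCTGATAAGATCATTGCAAACTGATCGCGCCGGTGAG. The template strand is its reverse complement (complement CTATGGGTAAGCTTCAGAATGTCCCCATCCATTACCCCTTGCAAGACTATTCTAGTAACGTTTGACTAGCGCGGCCACTC, then reverse).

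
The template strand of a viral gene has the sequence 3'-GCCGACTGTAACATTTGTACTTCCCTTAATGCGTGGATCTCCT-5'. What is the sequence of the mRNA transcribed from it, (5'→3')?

5'-CGGCUGACAUUGUAAACAUGAAGGGAAUUACGCACCUAGAGGA-3'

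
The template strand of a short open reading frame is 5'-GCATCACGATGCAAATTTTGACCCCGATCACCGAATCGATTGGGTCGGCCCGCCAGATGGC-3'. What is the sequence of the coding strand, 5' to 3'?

The coding strand is complementary and antiparallel to the template: take the complement (A↔T, G↔C) and reverse.

5'-GCCATCTGGCGGGCCGACCCAATCGATTCGGTGATCGGGGTCAAAATTTGCATCGTGATGC-3'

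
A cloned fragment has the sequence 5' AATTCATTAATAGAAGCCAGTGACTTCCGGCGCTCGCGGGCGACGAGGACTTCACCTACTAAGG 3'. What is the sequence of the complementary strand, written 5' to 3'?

Pairing A↔T and G↔C gives TTAAGTAATTATCTTCGGTCACTGAAGGCCGCGAGCGCCCGCTGCTCCTGAAGTGGATGATTCC, running 3'→5'. Reverse for the 5'→3' convention.

5'-CCTTAGTAGGTGAAGTCCTCGTCGCCCGCGAGCGCCGGAAGTCACTGGCTTCTATTAATGAATT-3'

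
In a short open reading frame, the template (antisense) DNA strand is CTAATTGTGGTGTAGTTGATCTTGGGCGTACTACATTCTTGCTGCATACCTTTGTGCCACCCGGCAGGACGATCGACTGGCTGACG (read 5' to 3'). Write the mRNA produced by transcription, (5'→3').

5′-CGUCAGCCAGUCGAUCGUCCUGCCGGGUGGCACAAAGGUAUGCAGCAAGAAUGUAGUACGCCCAAGAUCAACUACACCACAAUUAG-3′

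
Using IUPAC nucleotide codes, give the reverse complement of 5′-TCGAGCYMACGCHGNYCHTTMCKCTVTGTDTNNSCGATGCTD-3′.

5'-HAGCATCGSNNAHACABAGMGKAADGRNCDGCGTKRGCTCGA-3'

Standard pairs A↔T, G↔C; ambiguity codes pair Y↔R, M↔K, S↔S, D↔H, V↔B, N↔N. Complement (AGCTCGRKTGCGDCNRGDAAKGMGABACAHANNSGCTACGAH), then reverse for 5'→3'.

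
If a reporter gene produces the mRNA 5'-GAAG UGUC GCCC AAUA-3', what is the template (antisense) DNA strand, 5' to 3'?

5′-TATTGGGCGACACTTC-3′

Replace U with T to get the coding DNA strand: GAAGTGTCGCCCAATA. The template strand is its reverse complement (complement CTTCACAGCGGGTTAT, then reverse).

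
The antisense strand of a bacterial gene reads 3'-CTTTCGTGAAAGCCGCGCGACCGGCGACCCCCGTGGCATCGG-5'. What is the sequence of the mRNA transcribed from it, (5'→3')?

Reading the template 3'→5' as shown, RNA polymerase pairs each base (A→U, T→A, G↔C) to build mRNA 5'→3' directly.

5'-GAAAGCACUUUCGGCGCGCUGGCCGCUGGGGGCACCGUAGCC-3'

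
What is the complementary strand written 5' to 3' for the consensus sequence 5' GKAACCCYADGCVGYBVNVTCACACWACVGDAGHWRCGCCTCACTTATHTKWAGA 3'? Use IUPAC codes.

5'-TCTWMADATAAGTGAGGCGYWDCTHCBGTWGTGTGABNBVRCBGCHTRGGGTTMC-3'

Standard pairs A↔T, G↔C; ambiguity codes pair R↔Y, K↔M, W↔W, B↔V, D↔H, N↔N. Complement (CMTTGGGRTHCGBCRVBNBAGTGTGWTGBCHTCDWYGCGGAGTGAATADAMWTCT), then reverse for 5'→3'.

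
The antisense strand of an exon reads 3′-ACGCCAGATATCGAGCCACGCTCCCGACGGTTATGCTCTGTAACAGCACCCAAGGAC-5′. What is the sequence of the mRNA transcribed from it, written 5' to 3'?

5'-UGCGGUCUAUAGCUCGGUGCGAGGGCUGCCAAUACGAGACAUUGUCGUGGGUUCCUG-3'

Reading the template 3'→5' as shown, RNA polymerase pairs each base (A→U, T→A, G↔C) to build mRNA 5'→3' directly.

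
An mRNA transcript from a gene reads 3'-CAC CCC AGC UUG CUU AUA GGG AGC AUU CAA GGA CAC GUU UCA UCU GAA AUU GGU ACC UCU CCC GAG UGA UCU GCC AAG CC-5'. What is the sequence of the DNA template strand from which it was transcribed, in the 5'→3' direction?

Written 5'→3' the mRNA is CCGAACCGUCUAGUGAGCCCUCUCCAUGGUUAAAGUCUACUUUGCACAGGAACUUACGAGGGAUAUUCGUUCGACCCCAC, so the coding DNA strand is CCGAACCGTCTAGTGAGCCCTCTCCATGGTTAAAGTCTACTTTGCACAGGAACTTACGAGGGATATTCGTTCGACCCCAC. The template is its reverse complement.

5'-GTGGGGTCGAACGAATATCCCTCGTAAGTTCCTGTGCAAAGTAGACTTTAACCATGGAGAGGGCTCACTAGACGGTTCGG-3'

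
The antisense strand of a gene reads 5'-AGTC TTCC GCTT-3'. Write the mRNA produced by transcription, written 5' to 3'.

The mRNA has the sequence of the coding strand (reverse complement of the template) with T→U. Reverse complement of AGTCTTCCGCTT is AAGCGGAAGACT; then T→U.

5'-AAGCGGAAGACU-3'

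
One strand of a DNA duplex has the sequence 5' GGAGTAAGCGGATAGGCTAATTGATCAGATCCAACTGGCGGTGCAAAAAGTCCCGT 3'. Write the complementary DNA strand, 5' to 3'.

The complement of GGAGTAAGCGGATAGGCTAATTGATCAGATCCAACTGGCGGTGCAAAAAGTCCCGT is CCTCATTCGCCTATCCGATTAACTAGTCTAGGTTGACCGCCACGTTTTTCAGGGCA (A↔T, G↔C). DNA strands are antiparallel, so the complementary strand runs 3'→5'; reversing gives the 5'→3' form.

5'-ACGGGACTTTTTGCACCGCCAGTTGGATCTGATCAATTAGCCTATCCGCTTACTCC-3'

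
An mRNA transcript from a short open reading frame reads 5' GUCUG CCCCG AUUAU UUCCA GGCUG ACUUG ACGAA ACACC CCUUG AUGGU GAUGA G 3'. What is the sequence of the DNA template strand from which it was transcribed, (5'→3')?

Replace U with T to get the coding DNA strand: GTCTGCCCCGATTATTTCCAGGCTGACTTGACGAAACACCCCTTGATGGTGATGAG. The template strand is its reverse complement (complement CAGACGGGGCTAATAAAGGTCCGACTGAACTGCTTTGTGGGGAACTACCACTACTC, then reverse).

5'-CTCATCACCATCAAGGGGTGTTTCGTCAAGTCAGCCTGGAAATAATCGGGGCAGAC-3'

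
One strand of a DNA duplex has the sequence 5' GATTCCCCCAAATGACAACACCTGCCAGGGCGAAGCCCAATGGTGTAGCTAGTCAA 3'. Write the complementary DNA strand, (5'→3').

Pairing A↔T and G↔C gives CTAAGGGGGTTTACTGTTGTGGACGGTCCCGCTTCGGGTTACCACATCGATCAGTT, running 3'→5'. Reverse for the 5'→3' convention.

5'-TTGACTAGCTACACCATTGGGCTTCGCCCTGGCAGGTGTTGTCATTTGGGGGAATC-3'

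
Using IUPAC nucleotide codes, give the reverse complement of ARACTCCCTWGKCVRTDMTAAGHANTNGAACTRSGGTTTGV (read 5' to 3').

Standard pairs A↔T, G↔C; ambiguity codes pair R↔Y, M↔K, W↔W, S↔S, D↔H, V↔B, N↔N. Complement (TYTGAGGGAWCMGBYAHKATTCDTNANCTTGAYSCCAAACB), then reverse for 5'→3'.

5'-BCAAACCSYAGTTCNANTDCTTAKHAYBGMCWAGGGAGTYT-3'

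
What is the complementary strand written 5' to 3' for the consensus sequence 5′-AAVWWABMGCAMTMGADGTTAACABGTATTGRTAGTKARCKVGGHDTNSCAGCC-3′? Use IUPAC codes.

Standard pairs A↔T, G↔C; ambiguity codes pair R↔Y, M↔K, W↔W, S↔S, B↔V, D↔H, N↔N. Complement (TTBWWTVKCGTKAKCTHCAATTGTVCATAACYATCAMTYGMBCCDHANSGTCGG), then reverse for 5'→3'.

5′-GGCTGSNAHDCCBMGYTMACTAYCAATACVTGTTAACHTCKAKTGCKVTWWBTT-3′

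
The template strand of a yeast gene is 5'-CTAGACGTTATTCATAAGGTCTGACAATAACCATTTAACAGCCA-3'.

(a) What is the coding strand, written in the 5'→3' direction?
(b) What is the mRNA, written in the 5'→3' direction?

(a) The coding strand is the reverse complement of the template: complement GATCTGCAATAAGTATTCCAGACTGTTATTGGTAAATTGTCGGT, then reverse.
(b) mRNA has the coding-strand sequence with T→U.

(a) 5'-TGGCTGTTAAATGGTTATTGTCAGACCTTATGAATAACGTCTAG-3'
(b) 5'-UGGCUGUUAAAUGGUUAUUGUCAGACCUUAUGAAUAACGUCUAG-3'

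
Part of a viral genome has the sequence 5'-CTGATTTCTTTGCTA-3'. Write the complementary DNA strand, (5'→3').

5'-TAGCAAAGAAATCAG-3'

The complement of CTGATTTCTTTGCTA is GACTAAAGAAACGAT (A↔T, G↔C). DNA strands are antiparallel, so the complementary strand runs 3'→5'; reversing gives the 5'→3' form.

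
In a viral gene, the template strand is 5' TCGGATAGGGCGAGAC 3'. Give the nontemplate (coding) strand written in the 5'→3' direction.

5'-GTCTCGCCCTATCCGA-3'

The coding strand is complementary and antiparallel to the template: take the complement (A↔T, G↔C) and reverse.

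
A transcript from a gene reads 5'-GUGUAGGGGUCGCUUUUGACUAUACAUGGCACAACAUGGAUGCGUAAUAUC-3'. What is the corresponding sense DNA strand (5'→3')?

The coding DNA strand has the same 5'→3' sequence as the mRNA with U replaced by T.

5′-GTGTAGGGGTCGCTTTTGACTATACATGGCACAACATGGATGCGTAATATC-3′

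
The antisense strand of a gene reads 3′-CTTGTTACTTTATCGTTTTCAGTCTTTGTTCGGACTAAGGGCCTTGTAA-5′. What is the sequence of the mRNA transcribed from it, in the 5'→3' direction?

5'-GAACAAUGAAAUAGCAAAAGUCAGAAACAAGCCUGAUUCCCGGAACAUU-3'

Reading the template 3'→5' as shown, RNA polymerase pairs each base (A→U, T→A, G↔C) to build mRNA 5'→3' directly.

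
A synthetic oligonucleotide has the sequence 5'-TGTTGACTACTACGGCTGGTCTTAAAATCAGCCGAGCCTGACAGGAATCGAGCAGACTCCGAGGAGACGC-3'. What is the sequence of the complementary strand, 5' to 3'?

The complement of TGTTGACTACTACGGCTGGTCTTAAAATCAGCCGAGCCTGACAGGAATCGAGCAGACTCCGAGGAGACGC is ACAACTGATGATGCCGACCAGAATTTTAGTCGGCTCGGACTGTCCTTAGCTCGTCTGAGGCTCCTCTGCG (A↔T, G↔C). DNA strands are antiparallel, so the complementary strand runs 3'→5'; reversing gives the 5'→3' form.

5'-GCGTCTCCTCGGAGTCTGCTCGATTCCTGTCAGGCTCGGCTGATTTTAAGACCAGCCGTAGTAGTCAACA-3'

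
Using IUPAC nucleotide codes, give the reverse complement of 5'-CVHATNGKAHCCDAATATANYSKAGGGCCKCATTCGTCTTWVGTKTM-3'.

Standard pairs A↔T, G↔C; ambiguity codes pair Y↔R, M↔K, W↔W, S↔S, D↔H, V↔B, N↔N. Complement (GBDTANCMTDGGHTTATATNRSMTCCCGGMGTAAGCAGAAWBCAMAK), then reverse for 5'→3'.

5'-KAMACBWAAGACGAATGMGGCCCTMSRNTATATTHGGDTMCNATDBG-3'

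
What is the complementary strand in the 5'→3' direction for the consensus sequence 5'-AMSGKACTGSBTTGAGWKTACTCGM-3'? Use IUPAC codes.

5'-KCGAGTAMWCTCAAVSCAGTMCSKT-3'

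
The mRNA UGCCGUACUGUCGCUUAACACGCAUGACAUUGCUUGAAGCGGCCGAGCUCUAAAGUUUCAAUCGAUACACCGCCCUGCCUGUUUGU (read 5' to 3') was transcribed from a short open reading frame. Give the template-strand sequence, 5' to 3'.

Replace U with T to get the coding DNA strand: TGCCGTACTGTCGCTTAACACGCATGACATTGCTTGAAGCGGCCGAGCTCTAAAGTTTCAATCGATACACCGCCCTGCCTGTTTGT. The template strand is its reverse complement (complement ACGGCATGACAGCGAATTGTGCGTACTGTAACGAACTTCGCCGGCTCGAGATTTCAAAGTTAGCTATGTGGCGGGACGGACAAACA, then reverse).

5'-ACAAACAGGCAGGGCGGTGTATCGATTGAAACTTTAGAGCTCGGCCGCTTCAAGCAATGTCATGCGTGTTAAGCGACAGTACGGCA-3'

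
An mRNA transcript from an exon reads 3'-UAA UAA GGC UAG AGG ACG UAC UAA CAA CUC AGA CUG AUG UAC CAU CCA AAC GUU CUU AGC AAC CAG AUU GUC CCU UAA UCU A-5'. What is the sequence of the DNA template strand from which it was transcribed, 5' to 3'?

5'-ATTATTCCGATCTCCTGCATGATTGTTGAGTCTGACTACATGGTAGGTTTGCAAGAATCGTTGGTCTAACAGGGAATTAGAT-3'

Written 5'→3' the mRNA is AUCUAAUUCCCUGUUAGACCAACGAUUCUUGCAAACCUACCAUGUAGUCAGACUCAACAAUCAUGCAGGAGAUCGGAAUAAU, so the coding DNA strand is ATCTAATTCCCTGTTAGACCAACGATTCTTGCAAACCTACCATGTAGTCAGACTCAACAATCATGCAGGAGATCGGAATAAT. The template is its reverse complement.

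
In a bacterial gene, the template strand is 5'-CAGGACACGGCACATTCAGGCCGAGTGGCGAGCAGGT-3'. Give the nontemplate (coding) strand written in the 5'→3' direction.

5'-ACCTGCTCGCCACTCGGCCTGAATGTGCCGTGTCCTG-3'

The coding strand is complementary and antiparallel to the template: take the complement (A↔T, G↔C) and reverse.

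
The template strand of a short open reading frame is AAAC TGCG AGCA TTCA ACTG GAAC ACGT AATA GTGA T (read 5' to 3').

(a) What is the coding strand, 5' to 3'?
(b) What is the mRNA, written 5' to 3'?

(a) 5'-ATCACTATTACGTGTTCCAGTTGAATGCTCGCAGTTT-3'
(b) 5'-AUCACUAUUACGUGUUCCAGUUGAAUGCUCGCAGUUU-3'

(a) The coding strand is the reverse complement of the template: complement TTTGACGCTCGTAAGTTGACCTTGTGCATTATCACTA, then reverse.
(b) mRNA has the coding-strand sequence with T→U.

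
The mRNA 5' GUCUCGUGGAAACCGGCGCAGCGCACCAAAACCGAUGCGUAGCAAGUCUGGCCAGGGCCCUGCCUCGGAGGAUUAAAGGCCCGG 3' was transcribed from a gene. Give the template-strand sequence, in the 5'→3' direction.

Replace U with T to get the coding DNA strand: GTCTCGTGGAAACCGGCGCAGCGCACCAAAACCGATGCGTAGCAAGTCTGGCCAGGGCCCTGCCTCGGAGGATTAAAGGCCCGG. The template strand is its reverse complement (complement CAGAGCACCTTTGGCCGCGTCGCGTGGTTTTGGCTACGCATCGTTCAGACCGGTCCCGGGACGGAGCCTCCTAATTTCCGGGCC, then reverse).

5'-CCGGGCCTTTAATCCTCCGAGGCAGGGCCCTGGCCAGACTTGCTACGCATCGGTTTTGGTGCGCTGCGCCGGTTTCCACGAGAC-3'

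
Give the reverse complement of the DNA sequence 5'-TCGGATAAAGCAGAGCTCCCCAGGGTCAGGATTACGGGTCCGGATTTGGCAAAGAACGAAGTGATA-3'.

Complement each base (A↔T, G↔C): AGCCTATTTCGTCTCGAGGGGTCCCAGTCCTAATGCCCAGGCCTAAACCGTTTCTTGCTTCACTAT. Then reverse.

5'-TATCACTTCGTTCTTTGCCAAATCCGGACCCGTAATCCTGACCCTGGGGAGCTCTGCTTTATCCGA-3'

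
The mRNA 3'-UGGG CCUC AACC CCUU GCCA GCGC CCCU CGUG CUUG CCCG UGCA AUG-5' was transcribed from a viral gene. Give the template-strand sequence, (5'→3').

5'-ACCCGGAGTTGGGGAACGGTCGCGGGGAGCACGAACGGGCACGTTAC-3'

Written 5'→3' the mRNA is GUAACGUGCCCGUUCGUGCUCCCCGCGACCGUUCCCCAACUCCGGGU, so the coding DNA strand is GTAACGTGCCCGTTCGTGCTCCCCGCGACCGTTCCCCAACTCCGGGT. The template is its reverse complement.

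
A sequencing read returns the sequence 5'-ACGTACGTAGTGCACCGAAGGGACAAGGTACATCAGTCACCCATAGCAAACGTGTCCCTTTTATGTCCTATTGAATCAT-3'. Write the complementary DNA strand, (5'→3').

The complement of ACGTACGTAGTGCACCGAAGGGACAAGGTACATCAGTCACCCATAGCAAACGTGTCCCTTTTATGTCCTATTGAATCAT is TGCATGCATCACGTGGCTTCCCTGTTCCATGTAGTCAGTGGGTATCGTTTGCACAGGGAAAATACAGGATAACTTAGTA (A↔T, G↔C). DNA strands are antiparallel, so the complementary strand runs 3'→5'; reversing gives the 5'→3' form.

5'-ATGATTCAATAGGACATAAAAGGGACACGTTTGCTATGGGTGACTGATGTACCTTGTCCCTTCGGTGCACTACGTACGT-3'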